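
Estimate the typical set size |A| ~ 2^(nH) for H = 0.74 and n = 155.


log2|A_typical| = nH = 155 * 0.74 = 114.7, so |A_typical| ~ 2^114.7 = 3.374e+34

3.374e+34


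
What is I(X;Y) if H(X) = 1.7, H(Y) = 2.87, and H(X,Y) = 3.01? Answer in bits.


I(X;Y) = H(X) + H(Y) - H(X,Y) = 1.7 + 2.87 - 3.01 = 1.56

1.56 bits


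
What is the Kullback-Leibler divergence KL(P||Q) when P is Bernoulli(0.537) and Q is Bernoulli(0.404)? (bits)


KL = p*log2(p/q) + (1-p)*log2((1-p)/(1-q)) = 0.537*log2(0.537/0.404) + 0.463*log2(0.463/0.596) = 0.0518

0.0518 bits


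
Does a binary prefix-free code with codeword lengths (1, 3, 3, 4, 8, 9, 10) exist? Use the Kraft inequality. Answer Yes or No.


Kraft sum = sum(2^(-l_i)) = 0.8193, need <= 1. Result: satisfied (a binary prefix-free code with these lengths exists)

Yes


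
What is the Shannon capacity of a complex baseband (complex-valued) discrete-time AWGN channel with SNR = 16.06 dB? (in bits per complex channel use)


SNR_linear = 10^(16.06/10) = 40.3645; C = log2(1 + SNR_linear) = log2(1 + 40.3645) = 5.3703

5.3703 bits/channel use


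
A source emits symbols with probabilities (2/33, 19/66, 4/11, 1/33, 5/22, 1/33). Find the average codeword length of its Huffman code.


Huffman construction (repeatedly merge the two least-probable nodes; each merge adds 1 bit to every symbol beneath it): 1/33 + 1/33 = 2/33; 2/33 + 2/33 = 4/33; 4/33 + 5/22 = 23/66; 19/66 + 23/66 = 7/11; 4/11 + 7/11 = 1. Resulting codeword lengths (in the order the probabilities were given): (4, 2, 1, 5, 3, 5). L_avg = sum(p_i * l_i) = 2/33*4 + 19/66*2 + 4/11*1 + 1/33*5 + 5/22*3 + 1/33*5 = 13/6 = 2.1667

2.1667 bits


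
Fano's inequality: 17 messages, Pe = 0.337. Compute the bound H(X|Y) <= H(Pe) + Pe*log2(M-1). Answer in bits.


H(Pe) = -Pe*log2(Pe) - (1-Pe)*log2(1-Pe) = -0.337*log2(0.337) - 0.663*log2(0.663) = 0.528813 + 0.393105 = 0.9219. Pe*log2(M-1) = 0.337*log2(16) = 1.348000. Bound = H(Pe) + Pe*log2(M-1) = 0.528813 + 0.393105 + 1.348000 = 2.2699

2.2699 bits


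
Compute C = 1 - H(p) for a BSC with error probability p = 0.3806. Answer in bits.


H(p) = -p*log2(p) - (1-p)*log2(1-p) = -0.3806*log2(0.3806) - 0.6194*log2(0.6194) = 0.530424 + 0.428041 = 0.9585. C = 1 - H(p) = 1 - 0.9585 = 0.0415

0.0415 bits


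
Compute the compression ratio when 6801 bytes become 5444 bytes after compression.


Ratio = original / compressed = 6801 / 5444 = 1.2493

1.2493


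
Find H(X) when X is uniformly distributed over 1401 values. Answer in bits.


H = log2(n) = log2(1401) = 10.4522

10.4522 bits


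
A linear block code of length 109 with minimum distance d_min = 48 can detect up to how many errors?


Detection capability = d_min - 1 = 48 - 1 = 47

47 errors


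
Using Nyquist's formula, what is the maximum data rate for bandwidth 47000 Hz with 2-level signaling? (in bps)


Rate = 2 * B * log2(M) = 2 * 47000 * 1.0 = 94000.0

94000.0 bps


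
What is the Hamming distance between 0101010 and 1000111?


Count differing positions: ^ ^ . ^ ^ . ^ = 5 differences

5


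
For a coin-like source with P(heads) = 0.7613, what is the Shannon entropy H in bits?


H = -p*log2(p) - (1-p)*log2(1-p). -0.7613*log2(0.7613) = 0.299543; -0.2387*log2(0.2387) = 0.493328. H = 0.299543 + 0.493328 = 0.7929

0.7929 bits


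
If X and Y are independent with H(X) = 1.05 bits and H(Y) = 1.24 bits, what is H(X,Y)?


For independent variables, H(X,Y) = H(X) + H(Y) = 1.05 + 1.24 = 2.29

2.29 bits


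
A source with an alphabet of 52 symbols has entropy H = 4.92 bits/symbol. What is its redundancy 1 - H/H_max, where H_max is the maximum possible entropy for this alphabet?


H_max = log2(K) = log2(52) = 5.7004 bits/symbol. Redundancy = 1 - H/H_max = 1 - 4.92/5.7004 = 1 - 0.8631 = 0.1369

0.1369


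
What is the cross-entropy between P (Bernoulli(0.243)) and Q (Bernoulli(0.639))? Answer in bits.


H(P,Q) = -p*log2(q) - (1-p)*log2(1-q). -0.243*log2(0.639) = 0.157005; -0.757*log2(0.361) = 1.112736. H(P,Q) = 0.157005 + 1.112736 = 1.2697

1.2697 bits


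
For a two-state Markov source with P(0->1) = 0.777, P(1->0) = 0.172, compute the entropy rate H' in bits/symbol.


Stationary distribution: pi_0 = p10/(p01+p10) = 0.1812, pi_1 = 0.8188. Entropy rate H' = pi_0*H(p01) + pi_1*H(p10) = 0.1812*0.7656 + 0.8188*0.6623 = 0.681

0.681 bits/symbol


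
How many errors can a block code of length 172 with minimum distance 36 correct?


Correction capability = floor((d-1)/2) = floor((36-1)/2) = 17

17 errors


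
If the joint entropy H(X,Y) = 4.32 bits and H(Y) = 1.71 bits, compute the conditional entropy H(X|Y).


H(X|Y) = H(X,Y) - H(Y) = 4.32 - 1.71 = 2.61

2.61 bits


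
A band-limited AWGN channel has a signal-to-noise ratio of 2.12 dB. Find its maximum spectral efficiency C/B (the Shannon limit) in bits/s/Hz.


SNR_linear = 10^(2.12/10) = 1.6293; C/B = log2(1 + SNR_linear) = log2(1 + 1.6293) = 1.3947

1.3947 bits/s/Hz


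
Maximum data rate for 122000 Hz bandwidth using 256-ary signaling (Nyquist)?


Rate = 2 * B * log2(M) = 2 * 122000 * 8.0 = 1952000.0

1952000.0 bps


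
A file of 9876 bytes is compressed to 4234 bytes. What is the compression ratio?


Ratio = original / compressed = 9876 / 4234 = 2.3325

2.3325


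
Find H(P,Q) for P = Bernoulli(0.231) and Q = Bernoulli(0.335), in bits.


H(P,Q) = -p*log2(q) - (1-p)*log2(1-q). -0.231*log2(0.335) = 0.364464; -0.769*log2(0.665) = 0.452613. H(P,Q) = 0.364464 + 0.452613 = 0.8171

0.8171 bits


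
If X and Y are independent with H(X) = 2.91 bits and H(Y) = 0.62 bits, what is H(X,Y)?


For independent variables, H(X,Y) = H(X) + H(Y) = 2.91 + 0.62 = 3.53

3.53 bits


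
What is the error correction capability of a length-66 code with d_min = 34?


Correction capability = floor((d-1)/2) = floor((34-1)/2) = 16

16 errors


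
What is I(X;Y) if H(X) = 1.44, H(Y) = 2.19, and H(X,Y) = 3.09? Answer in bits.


I(X;Y) = H(X) + H(Y) - H(X,Y) = 1.44 + 2.19 - 3.09 = 0.54

0.54 bits


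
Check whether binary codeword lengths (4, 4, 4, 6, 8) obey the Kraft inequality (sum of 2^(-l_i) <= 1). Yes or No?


Kraft sum = sum(2^(-l_i)) = 0.207, need <= 1. Result: satisfied (a binary prefix-free code with these lengths exists)

Yes


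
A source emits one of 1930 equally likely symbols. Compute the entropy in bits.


H = log2(n) = log2(1930) = 10.9144

10.9144 bits


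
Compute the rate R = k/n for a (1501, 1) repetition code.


Rate = k/n = 1/1501

1/1501


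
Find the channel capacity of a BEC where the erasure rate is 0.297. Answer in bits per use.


C = 1 - epsilon = 1 - 0.297 = 0.703

0.703 bits


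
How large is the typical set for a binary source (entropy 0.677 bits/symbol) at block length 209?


log2|A_typical| = nH = 209 * 0.677 = 141.493, so |A_typical| ~ 2^141.493 = 3.923e+42

3.923e+42


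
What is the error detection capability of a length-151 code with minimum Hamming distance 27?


Detection capability = d_min - 1 = 27 - 1 = 26

26 errors


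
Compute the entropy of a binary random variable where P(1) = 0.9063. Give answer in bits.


H = -p*log2(p) - (1-p)*log2(1-p). -0.9063*log2(0.9063) = 0.128640; -0.0937*log2(0.0937) = 0.320061. H = 0.128640 + 0.320061 = 0.4487

0.4487 bits


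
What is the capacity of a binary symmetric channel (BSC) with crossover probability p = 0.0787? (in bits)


H(p) = -p*log2(p) - (1-p)*log2(1-p) = -0.0787*log2(0.0787) - 0.9213*log2(0.9213) = 0.288632 + 0.108950 = 0.3976. C = 1 - H(p) = 1 - 0.3976 = 0.6024

0.6024 bits


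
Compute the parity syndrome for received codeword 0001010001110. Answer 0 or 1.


Syndrome = XOR of all bits = 0 XOR 0 XOR 0 XOR 1 XOR 0 XOR 1 XOR 0 XOR 0 XOR 0 XOR 1 XOR 1 XOR 1 XOR 0 = 1

1


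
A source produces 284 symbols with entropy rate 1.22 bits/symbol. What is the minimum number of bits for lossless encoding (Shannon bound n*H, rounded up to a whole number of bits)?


Minimum bits >= n * H = 284 * 1.22 = 346.48, rounded up to a whole number of bits = 347

347 bits


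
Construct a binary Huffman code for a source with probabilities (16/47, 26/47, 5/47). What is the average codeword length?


Huffman construction (repeatedly merge the two least-probable nodes; each merge adds 1 bit to every symbol beneath it): 5/47 + 16/47 = 21/47; 21/47 + 26/47 = 1. Resulting codeword lengths (in the order the probabilities were given): (2, 1, 2). L_avg = sum(p_i * l_i) = 16/47*2 + 26/47*1 + 5/47*2 = 68/47 = 1.4468

1.4468 bits


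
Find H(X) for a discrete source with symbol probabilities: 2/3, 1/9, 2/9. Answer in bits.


H = -sum(p_i * log2(p_i)). Terms: -(2/3)*log2(2/3) = 0.389975; -(1/9)*log2(1/9) = 0.352214; -(2/9)*log2(2/9) = 0.482206. H = 0.389975 + 0.352214 + 0.482206 = 1.2244

1.2244 bits


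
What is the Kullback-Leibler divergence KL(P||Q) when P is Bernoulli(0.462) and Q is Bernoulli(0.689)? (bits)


KL = p*log2(p/q) + (1-p)*log2((1-p)/(1-q)) = 0.462*log2(0.462/0.689) + 0.538*log2(0.538/0.311) = 0.159

0.159 bits


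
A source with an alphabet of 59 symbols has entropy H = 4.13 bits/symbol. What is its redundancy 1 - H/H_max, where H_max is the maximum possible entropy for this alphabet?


H_max = log2(K) = log2(59) = 5.8826 bits/symbol. Redundancy = 1 - H/H_max = 1 - 4.13/5.8826 = 1 - 0.7021 = 0.2979

0.2979


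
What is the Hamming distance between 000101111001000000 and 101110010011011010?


Count differing positions: ^ . ^ . ^ ^ ^ . ^ . ^ . . ^ ^ . ^ . = 10 differences

10


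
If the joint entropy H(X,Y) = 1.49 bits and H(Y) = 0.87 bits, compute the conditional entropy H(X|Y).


H(X|Y) = H(X,Y) - H(Y) = 1.49 - 0.87 = 0.62

0.62 bits


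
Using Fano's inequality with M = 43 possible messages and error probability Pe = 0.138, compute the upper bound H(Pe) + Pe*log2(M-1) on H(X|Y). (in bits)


H(Pe) = -Pe*log2(Pe) - (1-Pe)*log2(1-Pe) = -0.138*log2(0.138) - 0.862*log2(0.862) = 0.394302 + 0.184675 = 0.579. Pe*log2(M-1) = 0.138*log2(42) = 0.744140. Bound = H(Pe) + Pe*log2(M-1) = 0.394302 + 0.184675 + 0.744140 = 1.3231

1.3231 bits


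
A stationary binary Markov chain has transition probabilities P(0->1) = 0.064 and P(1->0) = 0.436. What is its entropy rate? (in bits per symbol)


Stationary distribution: pi_0 = p10/(p01+p10) = 0.872, pi_1 = 0.128. Entropy rate H' = pi_0*H(p01) + pi_1*H(p10) = 0.872*0.3431 + 0.128*0.9881 = 0.4257

0.4257 bits/symbol


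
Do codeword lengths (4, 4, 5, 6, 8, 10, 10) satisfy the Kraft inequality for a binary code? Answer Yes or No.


Kraft sum = sum(2^(-l_i)) = 0.1777, need <= 1. Result: satisfied (a binary prefix-free code with these lengths exists)

Yes


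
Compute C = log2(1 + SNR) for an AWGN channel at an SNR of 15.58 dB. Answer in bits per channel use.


SNR_linear = 10^(15.58/10) = 36.141; C = log2(1 + SNR_linear) = log2(1 + 36.141) = 5.2149

5.2149 bits/channel use


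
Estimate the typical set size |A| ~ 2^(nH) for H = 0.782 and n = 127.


log2|A_typical| = nH = 127 * 0.782 = 99.314, so |A_typical| ~ 2^99.314 = 7.879e+29

7.879e+29


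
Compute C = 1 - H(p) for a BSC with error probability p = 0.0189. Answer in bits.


H(p) = -p*log2(p) - (1-p)*log2(1-p) = -0.0189*log2(0.0189) - 0.9811*log2(0.9811) = 0.108211 + 0.027008 = 0.1352. C = 1 - H(p) = 1 - 0.1352 = 0.8648

0.8648 bits


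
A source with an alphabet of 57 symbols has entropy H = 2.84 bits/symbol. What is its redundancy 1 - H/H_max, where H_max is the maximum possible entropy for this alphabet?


H_max = log2(K) = log2(57) = 5.8329 bits/symbol. Redundancy = 1 - H/H_max = 1 - 2.84/5.8329 = 1 - 0.4869 = 0.5131

0.5131


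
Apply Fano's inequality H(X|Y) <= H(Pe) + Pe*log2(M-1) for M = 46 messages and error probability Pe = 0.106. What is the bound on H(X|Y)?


H(Pe) = -Pe*log2(Pe) - (1-Pe)*log2(1-Pe) = -0.106*log2(0.106) - 0.894*log2(0.894) = 0.343214 + 0.144518 = 0.4877. Pe*log2(M-1) = 0.106*log2(45) = 0.582136. Bound = H(Pe) + Pe*log2(M-1) = 0.343214 + 0.144518 + 0.582136 = 1.0699

1.0699 bits


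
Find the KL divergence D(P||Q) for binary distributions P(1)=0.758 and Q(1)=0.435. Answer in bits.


KL = p*log2(p/q) + (1-p)*log2((1-p)/(1-q)) = 0.758*log2(0.758/0.435) + 0.242*log2(0.242/0.565) = 0.3113

0.3113 bits


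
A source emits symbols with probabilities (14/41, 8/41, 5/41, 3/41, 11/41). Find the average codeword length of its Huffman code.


Huffman construction (repeatedly merge the two least-probable nodes; each merge adds 1 bit to every symbol beneath it): 3/41 + 5/41 = 8/41; 8/41 + 8/41 = 16/41; 11/41 + 14/41 = 25/41; 16/41 + 25/41 = 1. Resulting codeword lengths (in the order the probabilities were given): (2, 2, 3, 3, 2). L_avg = sum(p_i * l_i) = 14/41*2 + 8/41*2 + 5/41*3 + 3/41*3 + 11/41*2 = 90/41 = 2.1951

2.1951 bits


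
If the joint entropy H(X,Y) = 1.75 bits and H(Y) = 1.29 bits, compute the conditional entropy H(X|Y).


H(X|Y) = H(X,Y) - H(Y) = 1.75 - 1.29 = 0.46

0.46 bits


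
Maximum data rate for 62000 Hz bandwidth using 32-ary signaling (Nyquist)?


Rate = 2 * B * log2(M) = 2 * 62000 * 5.0 = 620000.0

620000.0 bps


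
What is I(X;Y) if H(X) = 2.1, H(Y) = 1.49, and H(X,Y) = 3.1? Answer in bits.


I(X;Y) = H(X) + H(Y) - H(X,Y) = 2.1 + 1.49 - 3.1 = 0.49

0.49 bits


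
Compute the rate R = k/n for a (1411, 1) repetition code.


Rate = k/n = 1/1411

1/1411


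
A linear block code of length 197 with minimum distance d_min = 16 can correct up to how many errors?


Correction capability = floor((d-1)/2) = floor((16-1)/2) = 7

7 errors


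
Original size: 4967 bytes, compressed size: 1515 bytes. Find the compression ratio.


Ratio = original / compressed = 4967 / 1515 = 3.2785

3.2785


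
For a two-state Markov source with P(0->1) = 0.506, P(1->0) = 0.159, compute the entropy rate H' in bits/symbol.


Stationary distribution: pi_0 = p10/(p01+p10) = 0.2391, pi_1 = 0.7609. Entropy rate H' = pi_0*H(p01) + pi_1*H(p10) = 0.2391*0.9999 + 0.7609*0.6319 = 0.7199

0.7199 bits/symbol


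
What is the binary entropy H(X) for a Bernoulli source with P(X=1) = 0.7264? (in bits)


H = -p*log2(p) - (1-p)*log2(1-p). -0.7264*log2(0.7264) = 0.334989; -0.2736*log2(0.2736) = 0.511594. H = 0.334989 + 0.511594 = 0.8466

0.8466 bits


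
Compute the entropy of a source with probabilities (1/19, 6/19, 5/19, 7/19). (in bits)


H = -sum(p_i * log2(p_i)). Terms: -(1/19)*log2(1/19) = 0.223575; -(6/19)*log2(6/19) = 0.525147; -(5/19)*log2(5/19) = 0.506842; -(7/19)*log2(7/19) = 0.530737. H = 0.223575 + 0.525147 + 0.506842 + 0.530737 = 1.7863

1.7863 bits


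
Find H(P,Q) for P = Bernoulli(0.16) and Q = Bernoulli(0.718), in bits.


H(P,Q) = -p*log2(q) - (1-p)*log2(1-q). -0.16*log2(0.718) = 0.076471; -0.84*log2(0.282) = 1.534036. H(P,Q) = 0.076471 + 1.534036 = 1.6105

1.6105 bits


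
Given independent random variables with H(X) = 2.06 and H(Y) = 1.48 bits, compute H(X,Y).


For independent variables, H(X,Y) = H(X) + H(Y) = 2.06 + 1.48 = 3.54

3.54 bits


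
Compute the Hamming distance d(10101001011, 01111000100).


Count differing positions: ^ ^ . ^ . . . ^ ^ ^ ^ = 7 differences

7


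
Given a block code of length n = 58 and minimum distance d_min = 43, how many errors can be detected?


Detection capability = d_min - 1 = 43 - 1 = 42

42 errors


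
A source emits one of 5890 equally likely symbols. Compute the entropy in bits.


H = log2(n) = log2(5890) = 12.5241

12.5241 bits


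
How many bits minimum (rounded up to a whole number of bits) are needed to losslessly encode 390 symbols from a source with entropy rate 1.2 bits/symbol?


Minimum bits >= n * H = 390 * 1.2 = 468.0, rounded up to a whole number of bits = 468

468 bits


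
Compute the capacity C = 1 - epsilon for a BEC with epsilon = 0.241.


C = 1 - epsilon = 1 - 0.241 = 0.759

0.759 bits


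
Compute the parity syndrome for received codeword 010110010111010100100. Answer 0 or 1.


Syndrome = XOR of all bits = 0 XOR 1 XOR 0 XOR 1 XOR 1 XOR 0 XOR 0 XOR 1 XOR 0 XOR 1 XOR 1 XOR 1 XOR 0 XOR 1 XOR 0 XOR 1 XOR 0 XOR 0 XOR 1 XOR 0 XOR 0 = 0

0


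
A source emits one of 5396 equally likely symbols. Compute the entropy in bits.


H = log2(n) = log2(5396) = 12.3977

12.3977 bits


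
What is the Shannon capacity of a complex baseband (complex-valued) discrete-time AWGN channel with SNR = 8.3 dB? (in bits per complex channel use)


SNR_linear = 10^(8.3/10) = 6.7608; C = log2(1 + SNR_linear) = log2(1 + 6.7608) = 2.9562

2.9562 bits/channel use


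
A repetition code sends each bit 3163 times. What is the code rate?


Rate = k/n = 1/3163

1/3163


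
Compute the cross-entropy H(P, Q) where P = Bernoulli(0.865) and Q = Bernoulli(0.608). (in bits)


H(P,Q) = -p*log2(q) - (1-p)*log2(1-q). -0.865*log2(0.608) = 0.620946; -0.135*log2(0.392) = 0.182395. H(P,Q) = 0.620946 + 0.182395 = 0.8033

0.8033 bits


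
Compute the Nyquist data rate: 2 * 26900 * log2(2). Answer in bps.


Rate = 2 * B * log2(M) = 2 * 26900 * 1.0 = 53800.0

53800.0 bps


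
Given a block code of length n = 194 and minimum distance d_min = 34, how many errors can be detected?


Detection capability = d_min - 1 = 34 - 1 = 33

33 errors


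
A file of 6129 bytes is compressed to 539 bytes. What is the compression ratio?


Ratio = original / compressed = 6129 / 539 = 11.3711

11.3711


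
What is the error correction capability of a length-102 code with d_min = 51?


Correction capability = floor((d-1)/2) = floor((51-1)/2) = 25

25 errors


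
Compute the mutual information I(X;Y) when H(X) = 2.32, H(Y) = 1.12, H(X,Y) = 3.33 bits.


I(X;Y) = H(X) + H(Y) - H(X,Y) = 2.32 + 1.12 - 3.33 = 0.11

0.11 bits


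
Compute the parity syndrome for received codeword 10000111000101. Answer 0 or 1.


Syndrome = XOR of all bits = 1 XOR 0 XOR 0 XOR 0 XOR 0 XOR 1 XOR 1 XOR 1 XOR 0 XOR 0 XOR 0 XOR 1 XOR 0 XOR 1 = 0

0


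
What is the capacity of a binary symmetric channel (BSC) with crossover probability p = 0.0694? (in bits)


H(p) = -p*log2(p) - (1-p)*log2(1-p) = -0.0694*log2(0.0694) - 0.9306*log2(0.9306) = 0.267115 + 0.096565 = 0.3637. C = 1 - H(p) = 1 - 0.3637 = 0.6363

0.6363 bits


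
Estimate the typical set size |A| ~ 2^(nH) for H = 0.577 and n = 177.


log2|A_typical| = nH = 177 * 0.577 = 102.129, so |A_typical| ~ 2^102.129 = 5.545e+30

5.545e+30


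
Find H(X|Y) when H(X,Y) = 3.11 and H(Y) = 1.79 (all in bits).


H(X|Y) = H(X,Y) - H(Y) = 3.11 - 1.79 = 1.32

1.32 bits


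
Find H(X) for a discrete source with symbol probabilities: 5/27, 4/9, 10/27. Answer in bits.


H = -sum(p_i * log2(p_i)). Terms: -(5/27)*log2(5/27) = 0.450548; -(4/9)*log2(4/9) = 0.519967; -(10/27)*log2(10/27) = 0.530726. H = 0.450548 + 0.519967 + 0.530726 = 1.5012

1.5012 bits


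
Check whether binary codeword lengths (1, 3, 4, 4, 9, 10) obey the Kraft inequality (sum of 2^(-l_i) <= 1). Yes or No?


Kraft sum = sum(2^(-l_i)) = 0.7529, need <= 1. Result: satisfied (a binary prefix-free code with these lengths exists)

Yes


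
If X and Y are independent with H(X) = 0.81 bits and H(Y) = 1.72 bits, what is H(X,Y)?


For independent variables, H(X,Y) = H(X) + H(Y) = 0.81 + 1.72 = 2.53

2.53 bits


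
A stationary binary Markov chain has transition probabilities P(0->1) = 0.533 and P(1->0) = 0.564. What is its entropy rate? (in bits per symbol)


Stationary distribution: pi_0 = p10/(p01+p10) = 0.5141, pi_1 = 0.4859. Entropy rate H' = pi_0*H(p01) + pi_1*H(p10) = 0.5141*0.9969 + 0.4859*0.9881 = 0.9926

0.9926 bits/symbol


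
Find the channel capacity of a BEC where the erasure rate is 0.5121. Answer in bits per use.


C = 1 - epsilon = 1 - 0.5121 = 0.4879

0.4879 bits


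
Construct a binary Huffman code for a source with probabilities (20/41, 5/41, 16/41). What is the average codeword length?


Huffman construction (repeatedly merge the two least-probable nodes; each merge adds 1 bit to every symbol beneath it): 5/41 + 16/41 = 21/41; 20/41 + 21/41 = 1. Resulting codeword lengths (in the order the probabilities were given): (1, 2, 2). L_avg = sum(p_i * l_i) = 20/41*1 + 5/41*2 + 16/41*2 = 62/41 = 1.5122

1.5122 bits


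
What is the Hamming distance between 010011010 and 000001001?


Count differing positions: . ^ . . ^ . . ^ ^ = 4 differences

4


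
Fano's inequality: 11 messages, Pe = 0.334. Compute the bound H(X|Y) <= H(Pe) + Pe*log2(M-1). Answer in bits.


H(Pe) = -Pe*log2(Pe) - (1-Pe)*log2(1-Pe) = -0.334*log2(0.334) - 0.666*log2(0.666) = 0.528415 + 0.390546 = 0.919. Pe*log2(M-1) = 0.334*log2(10) = 1.109524. Bound = H(Pe) + Pe*log2(M-1) = 0.528415 + 0.390546 + 1.109524 = 2.0285

2.0285 bits


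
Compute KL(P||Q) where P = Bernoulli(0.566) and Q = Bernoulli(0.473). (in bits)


KL = p*log2(p/q) + (1-p)*log2((1-p)/(1-q)) = 0.566*log2(0.566/0.473) + 0.434*log2(0.434/0.527) = 0.025

0.025 bits


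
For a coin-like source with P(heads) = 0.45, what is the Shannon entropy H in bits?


H = -p*log2(p) - (1-p)*log2(1-p). -0.45*log2(0.45) = 0.518401; -0.55*log2(0.55) = 0.474373. H = 0.518401 + 0.474373 = 0.9928

0.9928 bits


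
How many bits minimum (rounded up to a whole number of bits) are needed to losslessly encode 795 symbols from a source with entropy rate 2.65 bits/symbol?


Minimum bits >= n * H = 795 * 2.65 = 2106.75, rounded up to a whole number of bits = 2107

2107 bits


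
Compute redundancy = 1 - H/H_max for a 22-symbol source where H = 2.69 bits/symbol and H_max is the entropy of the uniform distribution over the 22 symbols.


H_max = log2(K) = log2(22) = 4.4594 bits/symbol. Redundancy = 1 - H/H_max = 1 - 2.69/4.4594 = 1 - 0.6032 = 0.3968

0.3968


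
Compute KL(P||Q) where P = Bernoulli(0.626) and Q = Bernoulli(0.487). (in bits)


KL = p*log2(p/q) + (1-p)*log2((1-p)/(1-q)) = 0.626*log2(0.626/0.487) + 0.374*log2(0.374/0.513) = 0.0562

0.0562 bits


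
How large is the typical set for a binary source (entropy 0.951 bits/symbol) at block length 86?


log2|A_typical| = nH = 86 * 0.951 = 81.786, so |A_typical| ~ 2^81.786 = 4.169e+24

4.169e+24


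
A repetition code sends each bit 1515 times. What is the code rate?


Rate = k/n = 1/1515

1/1515


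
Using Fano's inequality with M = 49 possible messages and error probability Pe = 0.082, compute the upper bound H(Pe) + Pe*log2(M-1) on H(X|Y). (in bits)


H(Pe) = -Pe*log2(Pe) - (1-Pe)*log2(1-Pe) = -0.082*log2(0.082) - 0.918*log2(0.918) = 0.295875 + 0.113312 = 0.4092. Pe*log2(M-1) = 0.082*log2(48) = 0.457967. Bound = H(Pe) + Pe*log2(M-1) = 0.295875 + 0.113312 + 0.457967 = 0.8672

0.8672 bits


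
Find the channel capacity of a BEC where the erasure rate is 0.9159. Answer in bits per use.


C = 1 - epsilon = 1 - 0.9159 = 0.0841

0.0841 bits


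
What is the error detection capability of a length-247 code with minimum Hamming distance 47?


Detection capability = d_min - 1 = 47 - 1 = 46

46 errors


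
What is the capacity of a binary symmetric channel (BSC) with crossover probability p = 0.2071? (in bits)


H(p) = -p*log2(p) - (1-p)*log2(1-p) = -0.2071*log2(0.2071) - 0.7929*log2(0.7929) = 0.470448 + 0.265454 = 0.7359. C = 1 - H(p) = 1 - 0.7359 = 0.2641

0.2641 bits


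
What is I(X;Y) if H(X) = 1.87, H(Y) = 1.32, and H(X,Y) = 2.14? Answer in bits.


I(X;Y) = H(X) + H(Y) - H(X,Y) = 1.87 + 1.32 - 2.14 = 1.05

1.05 bits


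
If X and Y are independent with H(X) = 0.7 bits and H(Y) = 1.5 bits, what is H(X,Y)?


For independent variables, H(X,Y) = H(X) + H(Y) = 0.7 + 1.5 = 2.2

2.2 bits


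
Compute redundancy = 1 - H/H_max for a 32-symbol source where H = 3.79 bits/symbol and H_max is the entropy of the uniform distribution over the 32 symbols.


H_max = log2(K) = log2(32) = 5.0 bits/symbol. Redundancy = 1 - H/H_max = 1 - 3.79/5.0 = 1 - 0.758 = 0.242

0.242


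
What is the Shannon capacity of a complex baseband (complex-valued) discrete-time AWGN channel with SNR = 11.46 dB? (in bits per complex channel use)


SNR_linear = 10^(11.46/10) = 13.9959; C = log2(1 + SNR_linear) = log2(1 + 13.9959) = 3.9065

3.9065 bits/channel use


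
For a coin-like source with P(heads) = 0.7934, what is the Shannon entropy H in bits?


H = -p*log2(p) - (1-p)*log2(1-p). -0.7934*log2(0.7934) = 0.264900; -0.2066*log2(0.2066) = 0.470033. H = 0.264900 + 0.470033 = 0.7349

0.7349 bits


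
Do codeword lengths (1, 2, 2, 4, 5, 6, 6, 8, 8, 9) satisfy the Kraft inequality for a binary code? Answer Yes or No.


Kraft sum = sum(2^(-l_i)) = 1.1348, need <= 1. Result: violated (a binary prefix-free code with these lengths cannot exist)

No


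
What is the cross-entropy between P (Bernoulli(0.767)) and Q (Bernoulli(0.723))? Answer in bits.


H(P,Q) = -p*log2(q) - (1-p)*log2(1-q). -0.767*log2(0.723) = 0.358904; -0.233*log2(0.277) = 0.431526. H(P,Q) = 0.358904 + 0.431526 = 0.7904

0.7904 bits


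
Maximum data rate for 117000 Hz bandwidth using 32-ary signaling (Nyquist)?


Rate = 2 * B * log2(M) = 2 * 117000 * 5.0 = 1170000.0

1170000.0 bps


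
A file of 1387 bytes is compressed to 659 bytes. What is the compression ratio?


Ratio = original / compressed = 1387 / 659 = 2.1047

2.1047


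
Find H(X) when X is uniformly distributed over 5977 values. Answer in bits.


H = log2(n) = log2(5977) = 12.5452

12.5452 bits


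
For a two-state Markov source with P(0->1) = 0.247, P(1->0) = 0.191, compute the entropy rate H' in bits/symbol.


Stationary distribution: pi_0 = p10/(p01+p10) = 0.4361, pi_1 = 0.5639. Entropy rate H' = pi_0*H(p01) + pi_1*H(p10) = 0.4361*0.8065 + 0.5639*0.7036 = 0.7484

0.7484 bits/symbol


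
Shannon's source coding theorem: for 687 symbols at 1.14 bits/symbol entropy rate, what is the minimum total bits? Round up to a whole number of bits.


Minimum bits >= n * H = 687 * 1.14 = 783.18, rounded up to a whole number of bits = 784

784 bits


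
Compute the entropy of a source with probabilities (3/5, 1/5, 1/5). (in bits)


H = -sum(p_i * log2(p_i)). Terms: -(3/5)*log2(3/5) = 0.442179; -(1/5)*log2(1/5) = 0.464386; -(1/5)*log2(1/5) = 0.464386. H = 0.442179 + 0.464386 + 0.464386 = 1.371

1.371 bits


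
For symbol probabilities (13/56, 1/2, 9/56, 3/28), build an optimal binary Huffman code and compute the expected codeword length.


Huffman construction (repeatedly merge the two least-probable nodes; each merge adds 1 bit to every symbol beneath it): 3/28 + 9/56 = 15/56; 13/56 + 15/56 = 1/2; 1/2 + 1/2 = 1. Resulting codeword lengths (in the order the probabilities were given): (2, 1, 3, 3). L_avg = sum(p_i * l_i) = 13/56*2 + 1/2*1 + 9/56*3 + 3/28*3 = 99/56 = 1.7679

1.7679 bits


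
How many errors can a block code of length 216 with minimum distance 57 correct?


Correction capability = floor((d-1)/2) = floor((57-1)/2) = 28

28 errors


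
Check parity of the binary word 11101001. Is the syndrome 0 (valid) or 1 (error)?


Syndrome = XOR of all bits = 1 XOR 1 XOR 1 XOR 0 XOR 1 XOR 0 XOR 0 XOR 1 = 1

1


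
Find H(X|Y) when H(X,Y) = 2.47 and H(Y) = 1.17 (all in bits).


H(X|Y) = H(X,Y) - H(Y) = 2.47 - 1.17 = 1.3

1.3 bits


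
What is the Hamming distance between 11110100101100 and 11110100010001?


Count differing positions: . . . . . . . . ^ ^ ^ ^ . ^ = 5 differences

5


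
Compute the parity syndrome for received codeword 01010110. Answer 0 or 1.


Syndrome = XOR of all bits = 0 XOR 1 XOR 0 XOR 1 XOR 0 XOR 1 XOR 1 XOR 0 = 0

0


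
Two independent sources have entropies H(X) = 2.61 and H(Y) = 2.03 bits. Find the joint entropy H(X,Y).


For independent variables, H(X,Y) = H(X) + H(Y) = 2.61 + 2.03 = 4.64

4.64 bits


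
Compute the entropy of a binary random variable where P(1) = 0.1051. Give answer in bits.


H = -p*log2(p) - (1-p)*log2(1-p). -0.1051*log2(0.1051) = 0.341592; -0.8949*log2(0.8949) = 0.143364. H = 0.341592 + 0.143364 = 0.485

0.485 bits


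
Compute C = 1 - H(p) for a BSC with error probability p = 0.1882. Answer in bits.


H(p) = -p*log2(p) - (1-p)*log2(1-p) = -0.1882*log2(0.1882) - 0.8118*log2(0.8118) = 0.453498 + 0.244192 = 0.6977. C = 1 - H(p) = 1 - 0.6977 = 0.3023

0.3023 bits


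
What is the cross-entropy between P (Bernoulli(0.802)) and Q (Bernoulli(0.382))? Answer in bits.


H(P,Q) = -p*log2(q) - (1-p)*log2(1-q). -0.802*log2(0.382) = 1.113461; -0.198*log2(0.618) = 0.137476. H(P,Q) = 1.113461 + 0.137476 = 1.2509

1.2509 bits


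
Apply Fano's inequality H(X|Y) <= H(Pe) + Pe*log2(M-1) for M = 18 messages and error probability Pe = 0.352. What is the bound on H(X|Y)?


H(Pe) = -Pe*log2(Pe) - (1-Pe)*log2(1-Pe) = -0.352*log2(0.352) - 0.648*log2(0.648) = 0.530236 + 0.405605 = 0.9358. Pe*log2(M-1) = 0.352*log2(17) = 1.438787. Bound = H(Pe) + Pe*log2(M-1) = 0.530236 + 0.405605 + 1.438787 = 2.3746

2.3746 bits


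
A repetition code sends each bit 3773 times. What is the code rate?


Rate = k/n = 1/3773

1/3773


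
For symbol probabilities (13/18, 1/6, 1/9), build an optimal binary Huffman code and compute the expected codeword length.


Huffman construction (repeatedly merge the two least-probable nodes; each merge adds 1 bit to every symbol beneath it): 1/9 + 1/6 = 5/18; 5/18 + 13/18 = 1. Resulting codeword lengths (in the order the probabilities were given): (1, 2, 2). L_avg = sum(p_i * l_i) = 13/18*1 + 1/6*2 + 1/9*2 = 23/18 = 1.2778

1.2778 bits


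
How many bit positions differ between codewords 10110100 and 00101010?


Count differing positions: ^ . . ^ ^ ^ ^ . = 5 differences

5


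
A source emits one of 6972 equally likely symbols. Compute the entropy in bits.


H = log2(n) = log2(6972) = 12.7674

12.7674 bits


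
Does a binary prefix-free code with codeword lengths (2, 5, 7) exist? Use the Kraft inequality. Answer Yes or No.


Kraft sum = sum(2^(-l_i)) = 0.2891, need <= 1. Result: satisfied (a binary prefix-free code with these lengths exists)

Yes


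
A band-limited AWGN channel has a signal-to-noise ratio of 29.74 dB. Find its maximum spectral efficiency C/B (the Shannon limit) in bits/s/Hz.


SNR_linear = 10^(29.74/10) = 941.8896; C/B = log2(1 + SNR_linear) = log2(1 + 941.8896) = 9.8809

9.8809 bits/s/Hz


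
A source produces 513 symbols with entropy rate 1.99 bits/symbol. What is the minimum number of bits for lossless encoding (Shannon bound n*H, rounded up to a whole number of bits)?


Minimum bits >= n * H = 513 * 1.99 = 1020.87, rounded up to a whole number of bits = 1021

1021 bits


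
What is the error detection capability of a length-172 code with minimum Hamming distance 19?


Detection capability = d_min - 1 = 19 - 1 = 18

18 errors


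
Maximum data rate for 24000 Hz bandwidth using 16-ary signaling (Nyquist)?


Rate = 2 * B * log2(M) = 2 * 24000 * 4.0 = 192000.0

192000.0 bps


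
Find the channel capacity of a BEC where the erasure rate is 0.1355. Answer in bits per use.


C = 1 - epsilon = 1 - 0.1355 = 0.8645

0.8645 bits


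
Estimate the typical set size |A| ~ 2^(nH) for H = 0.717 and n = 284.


log2|A_typical| = nH = 284 * 0.717 = 203.628, so |A_typical| ~ 2^203.628 = 1.987e+61

1.987e+61


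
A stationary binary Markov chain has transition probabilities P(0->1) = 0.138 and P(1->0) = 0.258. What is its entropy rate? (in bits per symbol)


Stationary distribution: pi_0 = p10/(p01+p10) = 0.6515, pi_1 = 0.3485. Entropy rate H' = pi_0*H(p01) + pi_1*H(p10) = 0.6515*0.579 + 0.3485*0.8237 = 0.6643

0.6643 bits/symbol


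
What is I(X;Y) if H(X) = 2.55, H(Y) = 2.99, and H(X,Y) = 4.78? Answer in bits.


I(X;Y) = H(X) + H(Y) - H(X,Y) = 2.55 + 2.99 - 4.78 = 0.76

0.76 bits


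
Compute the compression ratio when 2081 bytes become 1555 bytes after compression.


Ratio = original / compressed = 2081 / 1555 = 1.3383

1.3383


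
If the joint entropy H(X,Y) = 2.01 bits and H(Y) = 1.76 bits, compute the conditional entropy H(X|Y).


H(X|Y) = H(X,Y) - H(Y) = 2.01 - 1.76 = 0.25

0.25 bits


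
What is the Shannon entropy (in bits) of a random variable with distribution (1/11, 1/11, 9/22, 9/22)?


H = -sum(p_i * log2(p_i)). Terms: -(1/11)*log2(1/11) = 0.314494; -(1/11)*log2(1/11) = 0.314494; -(9/22)*log2(9/22) = 0.527525; -(9/22)*log2(9/22) = 0.527525. H = 0.314494 + 0.314494 + 0.527525 + 0.527525 = 1.684

1.684 bits


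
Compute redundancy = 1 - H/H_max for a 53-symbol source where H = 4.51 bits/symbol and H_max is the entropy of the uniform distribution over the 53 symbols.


H_max = log2(K) = log2(53) = 5.7279 bits/symbol. Redundancy = 1 - H/H_max = 1 - 4.51/5.7279 = 1 - 0.7874 = 0.2126

0.2126


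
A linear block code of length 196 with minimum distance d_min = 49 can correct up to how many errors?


Correction capability = floor((d-1)/2) = floor((49-1)/2) = 24

24 errors


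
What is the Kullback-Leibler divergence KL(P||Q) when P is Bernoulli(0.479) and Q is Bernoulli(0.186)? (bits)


KL = p*log2(p/q) + (1-p)*log2((1-p)/(1-q)) = 0.479*log2(0.479/0.186) + 0.521*log2(0.521/0.814) = 0.3183

0.3183 bits


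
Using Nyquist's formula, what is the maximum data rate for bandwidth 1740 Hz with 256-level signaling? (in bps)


Rate = 2 * B * log2(M) = 2 * 1740 * 8.0 = 27840.0

27840.0 bps


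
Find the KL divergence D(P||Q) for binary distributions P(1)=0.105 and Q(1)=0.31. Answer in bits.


KL = p*log2(p/q) + (1-p)*log2((1-p)/(1-q)) = 0.105*log2(0.105/0.31) + 0.895*log2(0.895/0.69) = 0.1719

0.1719 bits


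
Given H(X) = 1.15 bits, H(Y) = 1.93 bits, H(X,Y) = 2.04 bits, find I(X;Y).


I(X;Y) = H(X) + H(Y) - H(X,Y) = 1.15 + 1.93 - 2.04 = 1.04

1.04 bits


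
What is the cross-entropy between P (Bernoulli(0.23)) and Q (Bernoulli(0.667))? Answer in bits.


H(P,Q) = -p*log2(q) - (1-p)*log2(1-q). -0.23*log2(0.667) = 0.134376; -0.77*log2(0.333) = 1.221533. H(P,Q) = 0.134376 + 1.221533 = 1.3559

1.3559 bits


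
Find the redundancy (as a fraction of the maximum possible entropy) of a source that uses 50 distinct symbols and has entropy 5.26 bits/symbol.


H_max = log2(K) = log2(50) = 5.6439 bits/symbol. Redundancy = 1 - H/H_max = 1 - 5.26/5.6439 = 1 - 0.932 = 0.068

0.068


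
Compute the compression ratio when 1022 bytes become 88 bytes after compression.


Ratio = original / compressed = 1022 / 88 = 11.6136

11.6136


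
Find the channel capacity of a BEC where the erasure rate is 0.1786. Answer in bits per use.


C = 1 - epsilon = 1 - 0.1786 = 0.8214

0.8214 bits


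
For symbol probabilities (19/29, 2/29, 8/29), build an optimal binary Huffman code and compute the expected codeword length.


Huffman construction (repeatedly merge the two least-probable nodes; each merge adds 1 bit to every symbol beneath it): 2/29 + 8/29 = 10/29; 10/29 + 19/29 = 1. Resulting codeword lengths (in the order the probabilities were given): (1, 2, 2). L_avg = sum(p_i * l_i) = 19/29*1 + 2/29*2 + 8/29*2 = 39/29 = 1.3448

1.3448 bits


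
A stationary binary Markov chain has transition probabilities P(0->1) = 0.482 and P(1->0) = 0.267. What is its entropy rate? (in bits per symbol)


Stationary distribution: pi_0 = p10/(p01+p10) = 0.3565, pi_1 = 0.6435. Entropy rate H' = pi_0*H(p01) + pi_1*H(p10) = 0.3565*0.9991 + 0.6435*0.8371 = 0.8949

0.8949 bits/symbol


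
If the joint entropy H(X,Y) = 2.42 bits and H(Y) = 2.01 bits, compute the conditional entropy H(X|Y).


H(X|Y) = H(X,Y) - H(Y) = 2.42 - 2.01 = 0.41

0.41 bits


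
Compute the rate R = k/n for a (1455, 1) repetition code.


Rate = k/n = 1/1455

1/1455


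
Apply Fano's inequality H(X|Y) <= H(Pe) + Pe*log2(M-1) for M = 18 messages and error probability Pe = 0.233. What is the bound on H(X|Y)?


H(Pe) = -Pe*log2(Pe) - (1-Pe)*log2(1-Pe) = -0.233*log2(0.233) - 0.767*log2(0.767) = 0.489672 + 0.293532 = 0.7832. Pe*log2(M-1) = 0.233*log2(17) = 0.952379. Bound = H(Pe) + Pe*log2(M-1) = 0.489672 + 0.293532 + 0.952379 = 1.7356

1.7356 bits


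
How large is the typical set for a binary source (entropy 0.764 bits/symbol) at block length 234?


log2|A_typical| = nH = 234 * 0.764 = 178.776, so |A_typical| ~ 2^178.776 = 6.561e+53

6.561e+53


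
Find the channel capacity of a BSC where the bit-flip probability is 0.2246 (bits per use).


H(p) = -p*log2(p) - (1-p)*log2(1-p) = -0.2246*log2(0.2246) - 0.7754*log2(0.7754) = 0.483916 + 0.284562 = 0.7685. C = 1 - H(p) = 1 - 0.7685 = 0.2315

0.2315 bits


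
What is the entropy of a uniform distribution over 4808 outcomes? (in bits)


H = log2(n) = log2(4808) = 12.2312

12.2312 bits


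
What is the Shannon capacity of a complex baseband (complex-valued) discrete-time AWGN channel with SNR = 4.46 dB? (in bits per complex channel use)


SNR_linear = 10^(4.46/10) = 2.7925; C = log2(1 + SNR_linear) = log2(1 + 2.7925) = 1.9232

1.9232 bits/channel use


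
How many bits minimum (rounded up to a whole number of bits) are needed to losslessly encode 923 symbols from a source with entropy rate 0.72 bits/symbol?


Minimum bits >= n * H = 923 * 0.72 = 664.56, rounded up to a whole number of bits = 665

665 bits


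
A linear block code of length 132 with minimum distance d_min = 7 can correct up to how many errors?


Correction capability = floor((d-1)/2) = floor((7-1)/2) = 3

3 errors


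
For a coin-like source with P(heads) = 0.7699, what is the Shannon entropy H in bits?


H = -p*log2(p) - (1-p)*log2(1-p). -0.7699*log2(0.7699) = 0.290450; -0.2301*log2(0.2301) = 0.487735. H = 0.290450 + 0.487735 = 0.7782

0.7782 bits


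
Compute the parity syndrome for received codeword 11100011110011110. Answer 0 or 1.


Syndrome = XOR of all bits = 1 XOR 1 XOR 1 XOR 0 XOR 0 XOR 0 XOR 1 XOR 1 XOR 1 XOR 1 XOR 0 XOR 0 XOR 1 XOR 1 XOR 1 XOR 1 XOR 0 = 1

1


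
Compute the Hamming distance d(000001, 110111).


Count differing positions: ^ ^ . ^ ^ . = 4 differences

4


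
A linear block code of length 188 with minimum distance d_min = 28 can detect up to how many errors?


Detection capability = d_min - 1 = 28 - 1 = 27

27 errors


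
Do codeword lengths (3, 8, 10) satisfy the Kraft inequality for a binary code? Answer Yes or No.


Kraft sum = sum(2^(-l_i)) = 0.1299, need <= 1. Result: satisfied (a binary prefix-free code with these lengths exists)

Yes


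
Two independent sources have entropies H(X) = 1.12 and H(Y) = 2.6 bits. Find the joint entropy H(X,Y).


For independent variables, H(X,Y) = H(X) + H(Y) = 1.12 + 2.6 = 3.72

3.72 bits


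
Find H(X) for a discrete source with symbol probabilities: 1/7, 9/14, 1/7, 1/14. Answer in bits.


H = -sum(p_i * log2(p_i)). Terms: -(1/7)*log2(1/7) = 0.401051; -(9/14)*log2(9/14) = 0.409776; -(1/7)*log2(1/7) = 0.401051; -(1/14)*log2(1/14) = 0.271954. H = 0.401051 + 0.409776 + 0.401051 + 0.271954 = 1.4838

1.4838 bits


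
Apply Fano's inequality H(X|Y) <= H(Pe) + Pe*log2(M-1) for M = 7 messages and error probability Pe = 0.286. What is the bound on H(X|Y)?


H(Pe) = -Pe*log2(Pe) - (1-Pe)*log2(1-Pe) = -0.286*log2(0.286) - 0.714*log2(0.714) = 0.516491 + 0.347007 = 0.8635. Pe*log2(M-1) = 0.286*log2(6) = 0.739299. Bound = H(Pe) + Pe*log2(M-1) = 0.516491 + 0.347007 + 0.739299 = 1.6028

1.6028 bits


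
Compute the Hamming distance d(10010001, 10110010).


Count differing positions: . . ^ . . . ^ ^ = 3 differences

3


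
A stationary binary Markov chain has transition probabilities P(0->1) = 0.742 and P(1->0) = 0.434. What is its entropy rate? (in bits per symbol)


Stationary distribution: pi_0 = p10/(p01+p10) = 0.369, pi_1 = 0.631. Entropy rate H' = pi_0*H(p01) + pi_1*H(p10) = 0.369*0.8237 + 0.631*0.9874 = 0.927

0.927 bits/symbol


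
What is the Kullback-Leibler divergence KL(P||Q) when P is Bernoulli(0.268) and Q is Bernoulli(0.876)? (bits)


KL = p*log2(p/q) + (1-p)*log2((1-p)/(1-q)) = 0.268*log2(0.268/0.876) + 0.732*log2(0.732/0.124) = 1.4171

1.4171 bits
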